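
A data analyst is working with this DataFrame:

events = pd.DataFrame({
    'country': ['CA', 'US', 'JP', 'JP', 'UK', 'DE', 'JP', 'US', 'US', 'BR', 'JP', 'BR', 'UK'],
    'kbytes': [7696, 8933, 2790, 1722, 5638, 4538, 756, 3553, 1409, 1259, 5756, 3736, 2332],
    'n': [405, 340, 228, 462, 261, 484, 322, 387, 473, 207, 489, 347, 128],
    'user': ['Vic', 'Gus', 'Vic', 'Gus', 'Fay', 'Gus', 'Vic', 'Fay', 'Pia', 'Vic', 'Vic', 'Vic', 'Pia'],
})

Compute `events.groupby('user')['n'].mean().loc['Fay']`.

324.0

group by user, mean of n:
user
Fay    324.000000
Gus    428.666667
Pia    300.500000
Vic    333.000000
Name: n, dtype: float64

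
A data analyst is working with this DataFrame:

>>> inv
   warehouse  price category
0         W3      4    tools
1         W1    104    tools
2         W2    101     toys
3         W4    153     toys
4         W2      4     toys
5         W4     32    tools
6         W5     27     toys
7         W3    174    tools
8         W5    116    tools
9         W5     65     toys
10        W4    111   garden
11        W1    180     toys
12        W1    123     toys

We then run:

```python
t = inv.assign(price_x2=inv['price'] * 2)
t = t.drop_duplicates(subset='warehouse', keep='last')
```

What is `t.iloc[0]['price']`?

add column price_x2 = inv['price'] * 2:
   warehouse  price category  price_x2
0         W3      4    tools         8
1         W1    104    tools       208
2         W2    101     toys       202
3         W4    153     toys       306
4         W2      4     toys         8
5         W4     32    tools        64
6         W5     27     toys        54
7         W3    174    tools       348
8         W5    116    tools       232
9         W5     65     toys       130
10        W4    111   garden       222
11        W1    180     toys       360
12        W1    123     toys       246
drop duplicate warehouse (keep=last):
   warehouse  price category  price_x2
4         W2      4     toys         8
7         W3    174    tools       348
9         W5     65     toys       130
10        W4    111   garden       222
12        W1    123     toys       246
The value at position 0, column 'price' is 4.

4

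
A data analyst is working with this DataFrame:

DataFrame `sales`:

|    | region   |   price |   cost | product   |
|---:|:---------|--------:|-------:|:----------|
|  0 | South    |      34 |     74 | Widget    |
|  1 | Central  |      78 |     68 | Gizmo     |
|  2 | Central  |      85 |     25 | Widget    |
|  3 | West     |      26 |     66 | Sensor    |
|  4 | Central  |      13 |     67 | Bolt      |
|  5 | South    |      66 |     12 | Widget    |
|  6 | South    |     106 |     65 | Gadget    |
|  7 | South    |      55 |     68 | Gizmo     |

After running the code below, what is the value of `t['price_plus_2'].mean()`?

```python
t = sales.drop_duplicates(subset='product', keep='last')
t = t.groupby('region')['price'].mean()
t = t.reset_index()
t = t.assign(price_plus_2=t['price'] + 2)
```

drop duplicate product (keep=last):
    region  price  cost product
3     West     26    66  Sensor
4  Central     13    67    Bolt
5    South     66    12  Widget
6    South    106    65  Gadget
7    South     55    68   Gizmo
group by region, mean of price:
region
Central    13.000000
South      75.666667
West       26.000000
Name: price, dtype: float64
reset_index():
    region      price
0  Central  13.000000
1    South  75.666667
2     West  26.000000
add column price_plus_2 = t['price'] + 2:
    region      price  price_plus_2
0  Central  13.000000     15.000000
1    South  75.666667     77.666667
2     West  26.000000     28.000000
Hence 40.2222222222.

40.2222222222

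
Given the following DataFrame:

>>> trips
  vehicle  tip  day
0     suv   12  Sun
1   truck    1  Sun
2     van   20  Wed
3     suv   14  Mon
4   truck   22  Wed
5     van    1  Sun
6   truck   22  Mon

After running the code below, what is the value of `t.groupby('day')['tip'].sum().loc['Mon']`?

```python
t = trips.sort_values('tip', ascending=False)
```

36

sort by tip descending:
  vehicle  tip  day
4   truck   22  Wed
6   truck   22  Mon
2     van   20  Wed
3     suv   14  Mon
0     suv   12  Sun
1   truck    1  Sun
5     van    1  Sun
group by day, sum of tip:
day
Mon    36
Sun    14
Wed    42
Name: tip, dtype: int64
Then the value at index 'Mon': 36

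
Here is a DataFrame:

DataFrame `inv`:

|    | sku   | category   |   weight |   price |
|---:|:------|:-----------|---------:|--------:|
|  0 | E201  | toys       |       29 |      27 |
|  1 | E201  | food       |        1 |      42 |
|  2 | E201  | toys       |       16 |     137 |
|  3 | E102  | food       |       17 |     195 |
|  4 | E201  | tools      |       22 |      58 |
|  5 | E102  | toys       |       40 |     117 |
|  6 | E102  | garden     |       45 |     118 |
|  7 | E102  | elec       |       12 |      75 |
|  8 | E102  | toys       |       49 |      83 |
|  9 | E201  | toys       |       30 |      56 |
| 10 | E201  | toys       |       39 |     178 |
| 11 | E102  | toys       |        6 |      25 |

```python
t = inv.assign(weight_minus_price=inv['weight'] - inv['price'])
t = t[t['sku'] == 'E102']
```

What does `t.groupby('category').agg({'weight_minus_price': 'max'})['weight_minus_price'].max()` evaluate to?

add column weight_minus_price = inv['weight'] - inv['price']:
     sku category  weight  price  weight_minus_price
0   E201     toys      29     27                   2
1   E201     food       1     42                 -41
2   E201     toys      16    137                -121
3   E102     food      17    195                -178
4   E201    tools      22     58                 -36
5   E102     toys      40    117                 -77
6   E102   garden      45    118                 -73
7   E102     elec      12     75                 -63
8   E102     toys      49     83                 -34
9   E201     toys      30     56                 -26
10  E201     toys      39    178                -139
11  E102     toys       6     25                 -19
filter rows where sku == 'E102':
     sku category  weight  price  weight_minus_price
3   E102     food      17    195                -178
5   E102     toys      40    117                 -77
6   E102   garden      45    118                 -73
7   E102     elec      12     75                 -63
8   E102     toys      49     83                 -34
11  E102     toys       6     25                 -19
group by category, max of weight_minus_price:
          weight_minus_price
category                    
elec                     -63
food                    -178
garden                   -73
toys                     -19
max of column 'weight_minus_price' → -19

-19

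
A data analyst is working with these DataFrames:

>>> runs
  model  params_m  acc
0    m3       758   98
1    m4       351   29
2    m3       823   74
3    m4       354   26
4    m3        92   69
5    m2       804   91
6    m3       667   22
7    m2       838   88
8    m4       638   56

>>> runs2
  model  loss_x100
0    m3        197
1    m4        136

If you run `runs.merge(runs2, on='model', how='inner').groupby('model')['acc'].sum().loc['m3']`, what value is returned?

merge on 'model' (how='inner') → 7 rows:
  model  params_m  acc  loss_x100
0    m3       758   98        197
1    m4       351   29        136
2    m3       823   74        197
3    m4       354   26        136
4    m3        92   69        197
5    m3       667   22        197
6    m4       638   56        136
group by model, sum of acc:
model
m3    263
m4    111
Name: acc, dtype: int64
Then the value at index 'm3': 263

263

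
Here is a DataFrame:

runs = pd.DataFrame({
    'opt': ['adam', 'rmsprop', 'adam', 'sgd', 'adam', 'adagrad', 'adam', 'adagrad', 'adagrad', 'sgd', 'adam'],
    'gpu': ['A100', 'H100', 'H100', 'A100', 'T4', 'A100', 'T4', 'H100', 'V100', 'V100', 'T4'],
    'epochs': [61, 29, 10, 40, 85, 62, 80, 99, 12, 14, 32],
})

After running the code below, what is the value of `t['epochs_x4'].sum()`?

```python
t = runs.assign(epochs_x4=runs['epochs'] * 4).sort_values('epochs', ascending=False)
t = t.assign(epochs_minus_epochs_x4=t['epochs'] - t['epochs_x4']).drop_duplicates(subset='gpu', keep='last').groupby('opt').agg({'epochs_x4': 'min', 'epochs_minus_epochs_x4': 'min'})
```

248

add column epochs_x4 = runs['epochs'] * 4:
        opt   gpu  epochs  epochs_x4
0      adam  A100      61        244
1   rmsprop  H100      29        116
2      adam  H100      10         40
3       sgd  A100      40        160
4      adam    T4      85        340
5   adagrad  A100      62        248
6      adam    T4      80        320
7   adagrad  H100      99        396
8   adagrad  V100      12         48
9       sgd  V100      14         56
10     adam    T4      32        128
sort by epochs descending:
        opt   gpu  epochs  epochs_x4
7   adagrad  H100      99        396
4      adam    T4      85        340
6      adam    T4      80        320
5   adagrad  A100      62        248
0      adam  A100      61        244
3       sgd  A100      40        160
10     adam    T4      32        128
1   rmsprop  H100      29        116
9       sgd  V100      14         56
8   adagrad  V100      12         48
2      adam  H100      10         40
add column epochs_minus_epochs_x4 = t['epochs'] - t['epochs_x4']:
        opt   gpu  epochs  epochs_x4  epochs_minus_epochs_x4
7   adagrad  H100      99        396                    -297
4      adam    T4      85        340                    -255
6      adam    T4      80        320                    -240
5   adagrad  A100      62        248                    -186
0      adam  A100      61        244                    -183
3       sgd  A100      40        160                    -120
10     adam    T4      32        128                     -96
1   rmsprop  H100      29        116                     -87
9       sgd  V100      14         56                     -42
8   adagrad  V100      12         48                     -36
2      adam  H100      10         40                     -30
drop duplicate gpu (keep=last):
        opt   gpu  epochs  epochs_x4  epochs_minus_epochs_x4
3       sgd  A100      40        160                    -120
10     adam    T4      32        128                     -96
8   adagrad  V100      12         48                     -36
2      adam  H100      10         40                     -30
group by opt: min(epochs_x4), min(epochs_minus_epochs_x4):
         epochs_x4  epochs_minus_epochs_x4
opt                                       
adagrad         48                     -36
adam            40                     -96
sgd            160                    -120
Reading off the sum of column 'epochs_x4', we get 248.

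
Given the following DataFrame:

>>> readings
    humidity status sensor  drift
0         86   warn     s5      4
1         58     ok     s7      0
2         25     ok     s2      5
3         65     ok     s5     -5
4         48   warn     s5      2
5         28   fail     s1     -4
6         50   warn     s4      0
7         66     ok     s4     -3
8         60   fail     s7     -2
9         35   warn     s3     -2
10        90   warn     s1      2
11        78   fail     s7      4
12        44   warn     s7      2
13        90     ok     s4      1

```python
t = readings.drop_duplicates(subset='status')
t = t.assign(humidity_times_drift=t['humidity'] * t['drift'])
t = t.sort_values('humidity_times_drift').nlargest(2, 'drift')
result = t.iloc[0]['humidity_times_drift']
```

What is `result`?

drop duplicate status (keep=first):
   humidity status sensor  drift
0        86   warn     s5      4
1        58     ok     s7      0
5        28   fail     s1     -4
add column humidity_times_drift = t['humidity'] * t['drift']:
   humidity status sensor  drift  humidity_times_drift
0        86   warn     s5      4                   344
1        58     ok     s7      0                     0
5        28   fail     s1     -4                  -112
sort by humidity_times_drift:
   humidity status sensor  drift  humidity_times_drift
5        28   fail     s1     -4                  -112
1        58     ok     s7      0                     0
0        86   warn     s5      4                   344
take 2 rows with largest drift:
   humidity status sensor  drift  humidity_times_drift
0        86   warn     s5      4                   344
1        58     ok     s7      0                     0
The value at position 0, column 'humidity_times_drift' is 344.

344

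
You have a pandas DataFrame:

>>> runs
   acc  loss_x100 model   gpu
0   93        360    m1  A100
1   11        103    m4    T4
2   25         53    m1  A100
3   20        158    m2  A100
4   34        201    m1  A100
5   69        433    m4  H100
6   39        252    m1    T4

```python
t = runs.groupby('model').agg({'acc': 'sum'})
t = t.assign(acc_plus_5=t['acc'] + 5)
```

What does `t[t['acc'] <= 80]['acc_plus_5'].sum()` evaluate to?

group by model, sum of acc:
       acc
model     
m1     191
m2      20
m4      80
add column acc_plus_5 = t['acc'] + 5:
       acc  acc_plus_5
model                 
m1     191         196
m2      20          25
m4      80          85
filter rows where acc <= 80:
       acc  acc_plus_5
model                 
m2      20          25
m4      80          85
Finally, sum of column 'acc_plus_5' = 110.

110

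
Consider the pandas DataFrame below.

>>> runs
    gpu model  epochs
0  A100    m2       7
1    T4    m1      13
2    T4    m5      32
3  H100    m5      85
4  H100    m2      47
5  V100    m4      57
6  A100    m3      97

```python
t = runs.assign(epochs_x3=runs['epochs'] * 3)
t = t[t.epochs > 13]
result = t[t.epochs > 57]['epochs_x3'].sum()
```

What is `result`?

546

add column epochs_x3 = runs['epochs'] * 3:
    gpu model  epochs  epochs_x3
0  A100    m2       7         21
1    T4    m1      13         39
2    T4    m5      32         96
3  H100    m5      85        255
4  H100    m2      47        141
5  V100    m4      57        171
6  A100    m3      97        291
filter rows where epochs > 13:
    gpu model  epochs  epochs_x3
2    T4    m5      32         96
3  H100    m5      85        255
4  H100    m2      47        141
5  V100    m4      57        171
6  A100    m3      97        291
filter rows where epochs > 57:
    gpu model  epochs  epochs_x3
3  H100    m5      85        255
6  A100    m3      97        291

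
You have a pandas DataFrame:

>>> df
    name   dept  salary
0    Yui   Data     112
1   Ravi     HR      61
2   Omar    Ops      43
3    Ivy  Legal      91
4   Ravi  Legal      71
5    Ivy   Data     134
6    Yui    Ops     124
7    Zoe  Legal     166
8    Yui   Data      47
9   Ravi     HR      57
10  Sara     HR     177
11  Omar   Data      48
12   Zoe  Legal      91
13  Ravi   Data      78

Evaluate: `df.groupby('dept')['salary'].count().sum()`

14

group by dept, count of salary:
dept
Data     5
HR       3
Legal    4
Ops      2
Name: salary, dtype: int64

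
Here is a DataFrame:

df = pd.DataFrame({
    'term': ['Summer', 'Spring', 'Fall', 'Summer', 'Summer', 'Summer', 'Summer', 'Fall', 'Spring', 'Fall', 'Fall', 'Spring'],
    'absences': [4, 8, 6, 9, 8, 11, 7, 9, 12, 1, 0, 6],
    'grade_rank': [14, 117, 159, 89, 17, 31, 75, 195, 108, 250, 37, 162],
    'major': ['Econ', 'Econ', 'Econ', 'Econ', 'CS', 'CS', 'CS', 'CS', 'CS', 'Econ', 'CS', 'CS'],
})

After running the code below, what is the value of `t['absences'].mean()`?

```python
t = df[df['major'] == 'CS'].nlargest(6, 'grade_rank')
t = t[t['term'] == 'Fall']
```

filter rows where major == 'CS':
      term  absences  grade_rank major
4   Summer         8          17    CS
5   Summer        11          31    CS
6   Summer         7          75    CS
7     Fall         9         195    CS
8   Spring        12         108    CS
10    Fall         0          37    CS
11  Spring         6         162    CS
take 6 rows with largest grade_rank:
      term  absences  grade_rank major
7     Fall         9         195    CS
11  Spring         6         162    CS
8   Spring        12         108    CS
6   Summer         7          75    CS
10    Fall         0          37    CS
5   Summer        11          31    CS
filter rows where term == 'Fall':
    term  absences  grade_rank major
7   Fall         9         195    CS
10  Fall         0          37    CS

4.5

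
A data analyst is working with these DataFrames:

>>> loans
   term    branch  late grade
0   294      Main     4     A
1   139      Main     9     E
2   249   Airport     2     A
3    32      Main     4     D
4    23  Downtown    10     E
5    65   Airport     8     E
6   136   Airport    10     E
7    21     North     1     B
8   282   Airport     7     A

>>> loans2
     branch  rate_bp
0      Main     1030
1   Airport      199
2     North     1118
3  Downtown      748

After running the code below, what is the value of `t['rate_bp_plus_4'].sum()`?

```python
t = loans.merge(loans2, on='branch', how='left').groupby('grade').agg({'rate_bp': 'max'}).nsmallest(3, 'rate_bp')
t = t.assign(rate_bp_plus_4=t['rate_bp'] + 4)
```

3102

merge on 'branch' (how='left') → 9 rows:
   term    branch  late grade  rate_bp
0   294      Main     4     A     1030
1   139      Main     9     E     1030
2   249   Airport     2     A      199
3    32      Main     4     D     1030
4    23  Downtown    10     E      748
5    65   Airport     8     E      199
6   136   Airport    10     E      199
7    21     North     1     B     1118
8   282   Airport     7     A      199
group by grade, max of rate_bp:
       rate_bp
grade         
A         1030
B         1118
D         1030
E         1030
take 3 rows with smallest rate_bp:
       rate_bp
grade         
A         1030
D         1030
E         1030
add column rate_bp_plus_4 = t['rate_bp'] + 4:
       rate_bp  rate_bp_plus_4
grade                         
A         1030            1034
D         1030            1034
E         1030            1034
sum of column 'rate_bp_plus_4' → 3102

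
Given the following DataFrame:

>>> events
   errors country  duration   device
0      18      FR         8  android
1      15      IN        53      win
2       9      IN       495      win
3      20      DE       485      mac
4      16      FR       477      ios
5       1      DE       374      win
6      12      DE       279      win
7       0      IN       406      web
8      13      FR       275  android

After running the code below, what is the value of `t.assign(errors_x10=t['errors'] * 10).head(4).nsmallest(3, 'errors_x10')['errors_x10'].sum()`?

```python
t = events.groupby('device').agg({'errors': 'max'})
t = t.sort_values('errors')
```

group by device, max of errors:
         errors
device         
android      18
ios          16
mac          20
web           0
win          15
sort by errors:
         errors
device         
web           0
win          15
ios          16
android      18
mac          20
add column errors_x10 = t['errors'] * 10:
         errors  errors_x10
device                     
web           0           0
win          15         150
ios          16         160
android      18         180
mac          20         200
take first 4 rows:
         errors  errors_x10
device                     
web           0           0
win          15         150
ios          16         160
android      18         180
take 3 rows with smallest errors_x10:
        errors  errors_x10
device                    
web          0           0
win         15         150
ios         16         160
Taking the sum of column 'errors_x10' gives 310.

310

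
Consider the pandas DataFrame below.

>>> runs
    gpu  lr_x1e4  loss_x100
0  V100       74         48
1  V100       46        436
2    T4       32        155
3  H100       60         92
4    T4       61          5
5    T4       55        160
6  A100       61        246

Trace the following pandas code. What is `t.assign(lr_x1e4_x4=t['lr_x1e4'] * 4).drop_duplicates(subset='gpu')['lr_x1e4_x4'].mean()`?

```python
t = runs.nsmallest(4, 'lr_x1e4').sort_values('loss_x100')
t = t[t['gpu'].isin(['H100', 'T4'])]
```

take 4 rows with smallest lr_x1e4:
    gpu  lr_x1e4  loss_x100
2    T4       32        155
1  V100       46        436
5    T4       55        160
3  H100       60         92
sort by loss_x100:
    gpu  lr_x1e4  loss_x100
3  H100       60         92
2    T4       32        155
5    T4       55        160
1  V100       46        436
filter rows where gpu in ['H100', 'T4']:
    gpu  lr_x1e4  loss_x100
3  H100       60         92
2    T4       32        155
5    T4       55        160
add column lr_x1e4_x4 = t['lr_x1e4'] * 4:
    gpu  lr_x1e4  loss_x100  lr_x1e4_x4
3  H100       60         92         240
2    T4       32        155         128
5    T4       55        160         220
drop duplicate gpu (keep=first):
    gpu  lr_x1e4  loss_x100  lr_x1e4_x4
3  H100       60         92         240
2    T4       32        155         128
So mean() = 184.0.

184.0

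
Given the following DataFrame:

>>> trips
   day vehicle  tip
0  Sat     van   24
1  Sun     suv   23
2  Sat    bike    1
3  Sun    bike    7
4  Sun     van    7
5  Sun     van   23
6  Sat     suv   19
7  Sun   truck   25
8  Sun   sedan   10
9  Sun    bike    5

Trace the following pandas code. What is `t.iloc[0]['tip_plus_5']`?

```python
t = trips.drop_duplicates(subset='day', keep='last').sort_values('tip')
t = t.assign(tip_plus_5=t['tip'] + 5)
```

10

drop duplicate day (keep=last):
   day vehicle  tip
6  Sat     suv   19
9  Sun    bike    5
sort by tip:
   day vehicle  tip
9  Sun    bike    5
6  Sat     suv   19
add column tip_plus_5 = t['tip'] + 5:
   day vehicle  tip  tip_plus_5
9  Sun    bike    5          10
6  Sat     suv   19          24
The value at position 0, column 'tip_plus_5' is 10.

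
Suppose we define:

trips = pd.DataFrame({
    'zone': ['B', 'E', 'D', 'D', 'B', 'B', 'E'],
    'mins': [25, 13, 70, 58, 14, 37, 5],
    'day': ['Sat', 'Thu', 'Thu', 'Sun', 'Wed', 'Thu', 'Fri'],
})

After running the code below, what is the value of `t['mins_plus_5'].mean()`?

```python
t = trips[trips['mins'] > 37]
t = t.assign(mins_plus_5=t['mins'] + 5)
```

69.0

filter rows where mins > 37:
  zone  mins  day
2    D    70  Thu
3    D    58  Sun
add column mins_plus_5 = t['mins'] + 5:
  zone  mins  day  mins_plus_5
2    D    70  Thu           75
3    D    58  Sun           63
Finally, mean of column 'mins_plus_5' = 69.0.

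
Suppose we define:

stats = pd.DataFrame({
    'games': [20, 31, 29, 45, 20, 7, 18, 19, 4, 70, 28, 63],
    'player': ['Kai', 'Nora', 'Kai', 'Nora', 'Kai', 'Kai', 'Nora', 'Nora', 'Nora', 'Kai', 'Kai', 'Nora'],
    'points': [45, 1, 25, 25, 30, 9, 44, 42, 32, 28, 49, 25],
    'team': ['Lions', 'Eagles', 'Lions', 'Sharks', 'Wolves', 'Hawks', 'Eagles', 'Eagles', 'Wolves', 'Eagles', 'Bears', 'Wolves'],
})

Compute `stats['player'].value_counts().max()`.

6

value_counts of player:
player
Kai     6
Nora    6
Name: count, dtype: int64
Reading off the max of the resulting series, we get 6.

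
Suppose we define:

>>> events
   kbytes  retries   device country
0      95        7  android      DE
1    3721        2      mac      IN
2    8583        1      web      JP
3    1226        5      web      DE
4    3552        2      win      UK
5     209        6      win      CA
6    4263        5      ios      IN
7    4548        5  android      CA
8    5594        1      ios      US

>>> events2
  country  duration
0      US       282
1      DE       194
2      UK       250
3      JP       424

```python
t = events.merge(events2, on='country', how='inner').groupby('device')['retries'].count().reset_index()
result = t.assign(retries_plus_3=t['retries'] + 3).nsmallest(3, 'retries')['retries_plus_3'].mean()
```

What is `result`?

4.0

merge on 'country' (how='inner') → 5 rows:
   kbytes  retries   device country  duration
0      95        7  android      DE       194
1    8583        1      web      JP       424
2    1226        5      web      DE       194
3    3552        2      win      UK       250
4    5594        1      ios      US       282
group by device, count of retries:
device
android    1
ios        1
web        2
win        1
Name: retries, dtype: int64
reset_index():
    device  retries
0  android        1
1      ios        1
2      web        2
3      win        1
add column retries_plus_3 = t['retries'] + 3:
    device  retries  retries_plus_3
0  android        1               4
1      ios        1               4
2      web        2               5
3      win        1               4
take 3 rows with smallest retries:
    device  retries  retries_plus_3
0  android        1               4
1      ios        1               4
3      win        1               4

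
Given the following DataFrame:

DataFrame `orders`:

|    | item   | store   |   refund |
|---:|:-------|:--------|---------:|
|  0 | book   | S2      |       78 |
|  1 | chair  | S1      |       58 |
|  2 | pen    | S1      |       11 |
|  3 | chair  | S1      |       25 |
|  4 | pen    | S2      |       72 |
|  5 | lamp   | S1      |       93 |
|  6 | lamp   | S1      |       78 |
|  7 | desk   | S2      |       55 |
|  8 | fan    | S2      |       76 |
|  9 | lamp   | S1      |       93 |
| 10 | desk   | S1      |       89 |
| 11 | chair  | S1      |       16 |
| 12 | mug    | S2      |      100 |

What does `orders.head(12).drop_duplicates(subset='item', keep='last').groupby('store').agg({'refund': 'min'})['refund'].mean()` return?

take first 12 rows:
     item store  refund
0    book    S2      78
1   chair    S1      58
2     pen    S1      11
3   chair    S1      25
4     pen    S2      72
5    lamp    S1      93
6    lamp    S1      78
7    desk    S2      55
8     fan    S2      76
9    lamp    S1      93
10   desk    S1      89
11  chair    S1      16
drop duplicate item (keep=last):
     item store  refund
0    book    S2      78
4     pen    S2      72
8     fan    S2      76
9    lamp    S1      93
10   desk    S1      89
11  chair    S1      16
group by store, min of refund:
       refund
store        
S1         16
S2         72
mean of column 'refund' → 44.0

44.0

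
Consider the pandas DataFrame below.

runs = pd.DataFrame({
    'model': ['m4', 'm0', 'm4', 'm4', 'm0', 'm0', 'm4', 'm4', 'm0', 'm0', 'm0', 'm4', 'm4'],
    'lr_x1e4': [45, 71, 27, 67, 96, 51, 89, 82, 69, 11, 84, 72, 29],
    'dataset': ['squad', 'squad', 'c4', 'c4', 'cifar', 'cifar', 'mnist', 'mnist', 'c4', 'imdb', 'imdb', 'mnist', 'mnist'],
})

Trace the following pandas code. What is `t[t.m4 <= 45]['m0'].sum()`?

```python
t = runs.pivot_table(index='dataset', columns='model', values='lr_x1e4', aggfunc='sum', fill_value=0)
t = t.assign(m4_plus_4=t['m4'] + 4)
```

pivot: rows=dataset, cols=model, sum(lr_x1e4):
model     m0   m4
dataset          
c4        69   94
cifar    147    0
imdb      95    0
mnist      0  272
squad     71   45
add column m4_plus_4 = t['m4'] + 4:
model     m0   m4  m4_plus_4
dataset                     
c4        69   94         98
cifar    147    0          4
imdb      95    0          4
mnist      0  272        276
squad     71   45         49
filter rows where m4 <= 45:
model     m0  m4  m4_plus_4
dataset                    
cifar    147   0          4
imdb      95   0          4
squad     71  45         49
sum of column 'm0' → 313

313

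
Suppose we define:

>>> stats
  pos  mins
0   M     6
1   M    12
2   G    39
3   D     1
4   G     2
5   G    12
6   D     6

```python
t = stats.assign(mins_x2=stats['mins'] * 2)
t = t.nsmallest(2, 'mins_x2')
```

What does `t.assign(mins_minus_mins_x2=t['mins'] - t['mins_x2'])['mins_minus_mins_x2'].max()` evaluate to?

add column mins_x2 = stats['mins'] * 2:
  pos  mins  mins_x2
0   M     6       12
1   M    12       24
2   G    39       78
3   D     1        2
4   G     2        4
5   G    12       24
6   D     6       12
take 2 rows with smallest mins_x2:
  pos  mins  mins_x2
3   D     1        2
4   G     2        4
add column mins_minus_mins_x2 = t['mins'] - t['mins_x2']:
  pos  mins  mins_x2  mins_minus_mins_x2
3   D     1        2                  -1
4   G     2        4                  -2
The max of column 'mins_minus_mins_x2' is -1.

-1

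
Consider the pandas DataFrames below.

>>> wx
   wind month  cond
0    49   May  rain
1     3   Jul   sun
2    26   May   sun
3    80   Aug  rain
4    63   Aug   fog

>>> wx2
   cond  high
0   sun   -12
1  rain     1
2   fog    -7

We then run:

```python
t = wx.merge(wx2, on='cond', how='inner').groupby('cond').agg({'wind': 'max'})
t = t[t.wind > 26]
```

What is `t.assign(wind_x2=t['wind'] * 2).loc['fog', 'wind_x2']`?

126

merge on 'cond' (how='inner') → 5 rows:
   wind month  cond  high
0    49   May  rain     1
1     3   Jul   sun   -12
2    26   May   sun   -12
3    80   Aug  rain     1
4    63   Aug   fog    -7
group by cond, max of wind:
      wind
cond      
fog     63
rain    80
sun     26
filter rows where wind > 26:
      wind
cond      
fog     63
rain    80
add column wind_x2 = t['wind'] * 2:
      wind  wind_x2
cond               
fog     63      126
rain    80      160
Then the value at row 'fog', column 'wind_x2': 126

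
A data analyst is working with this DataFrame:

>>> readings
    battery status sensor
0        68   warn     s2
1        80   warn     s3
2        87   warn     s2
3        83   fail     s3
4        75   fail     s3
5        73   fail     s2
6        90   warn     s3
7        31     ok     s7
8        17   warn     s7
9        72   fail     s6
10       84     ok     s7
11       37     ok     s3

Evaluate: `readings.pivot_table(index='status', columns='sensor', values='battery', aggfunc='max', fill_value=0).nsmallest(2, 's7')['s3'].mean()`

pivot: rows=status, cols=sensor, max(battery):
sensor  s2  s3  s6  s7
status                
fail    73  83  72   0
ok       0  37   0  84
warn    87  90   0  17
take 2 rows with smallest s7:
sensor  s2  s3  s6  s7
status                
fail    73  83  72   0
warn    87  90   0  17

86.5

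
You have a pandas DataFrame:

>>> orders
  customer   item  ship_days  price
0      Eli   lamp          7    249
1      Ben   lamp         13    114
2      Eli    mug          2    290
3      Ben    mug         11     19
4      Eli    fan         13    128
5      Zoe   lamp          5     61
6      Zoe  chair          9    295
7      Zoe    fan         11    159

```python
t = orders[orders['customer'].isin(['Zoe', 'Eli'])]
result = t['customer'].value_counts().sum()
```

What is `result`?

6

filter rows where customer in ['Zoe', 'Eli']:
  customer   item  ship_days  price
0      Eli   lamp          7    249
2      Eli    mug          2    290
4      Eli    fan         13    128
5      Zoe   lamp          5     61
6      Zoe  chair          9    295
7      Zoe    fan         11    159
value_counts of customer:
customer
Eli    3
Zoe    3
Name: count, dtype: int64
Hence 6.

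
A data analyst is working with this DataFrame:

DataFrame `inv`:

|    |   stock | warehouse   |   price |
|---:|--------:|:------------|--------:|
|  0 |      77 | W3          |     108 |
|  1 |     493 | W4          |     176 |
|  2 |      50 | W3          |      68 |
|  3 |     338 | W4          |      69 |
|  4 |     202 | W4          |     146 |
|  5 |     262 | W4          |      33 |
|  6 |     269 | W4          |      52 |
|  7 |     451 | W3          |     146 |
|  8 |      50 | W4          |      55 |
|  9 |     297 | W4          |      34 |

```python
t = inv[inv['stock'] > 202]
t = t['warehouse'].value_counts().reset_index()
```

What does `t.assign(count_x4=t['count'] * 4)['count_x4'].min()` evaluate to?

4

filter rows where stock > 202:
   stock warehouse  price
1    493        W4    176
3    338        W4     69
5    262        W4     33
6    269        W4     52
7    451        W3    146
9    297        W4     34
value_counts of warehouse:
warehouse
W4    5
W3    1
Name: count, dtype: int64
reset_index():
  warehouse  count
0        W4      5
1        W3      1
add column count_x4 = t['count'] * 4:
  warehouse  count  count_x4
0        W4      5        20
1        W3      1         4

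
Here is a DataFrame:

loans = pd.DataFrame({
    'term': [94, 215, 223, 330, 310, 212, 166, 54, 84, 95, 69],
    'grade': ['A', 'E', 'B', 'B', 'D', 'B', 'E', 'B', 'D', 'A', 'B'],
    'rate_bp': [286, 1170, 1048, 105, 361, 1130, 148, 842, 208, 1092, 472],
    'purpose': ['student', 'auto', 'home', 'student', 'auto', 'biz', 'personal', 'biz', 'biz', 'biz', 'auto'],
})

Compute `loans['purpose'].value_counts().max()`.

4

value_counts of purpose:
purpose
biz         4
auto        3
student     2
home        1
personal    1
Name: count, dtype: int64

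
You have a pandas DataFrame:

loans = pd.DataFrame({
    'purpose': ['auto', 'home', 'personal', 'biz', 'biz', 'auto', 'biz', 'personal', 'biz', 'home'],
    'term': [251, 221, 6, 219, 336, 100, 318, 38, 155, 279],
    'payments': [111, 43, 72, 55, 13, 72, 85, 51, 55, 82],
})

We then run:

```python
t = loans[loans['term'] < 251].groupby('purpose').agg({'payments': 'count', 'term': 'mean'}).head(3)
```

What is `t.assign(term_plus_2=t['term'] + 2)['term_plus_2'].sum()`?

514.0

filter rows where term < 251:
    purpose  term  payments
1      home   221        43
2  personal     6        72
3       biz   219        55
5      auto   100        72
7  personal    38        51
8       biz   155        55
group by purpose: count(payments), mean(term):
          payments   term
purpose                  
auto             1  100.0
biz              2  187.0
home             1  221.0
personal         2   22.0
take first 3 rows:
         payments   term
purpose                 
auto            1  100.0
biz             2  187.0
home            1  221.0
add column term_plus_2 = t['term'] + 2:
         payments   term  term_plus_2
purpose                              
auto            1  100.0        102.0
biz             2  187.0        189.0
home            1  221.0        223.0
The sum of column 'term_plus_2' is 514.0.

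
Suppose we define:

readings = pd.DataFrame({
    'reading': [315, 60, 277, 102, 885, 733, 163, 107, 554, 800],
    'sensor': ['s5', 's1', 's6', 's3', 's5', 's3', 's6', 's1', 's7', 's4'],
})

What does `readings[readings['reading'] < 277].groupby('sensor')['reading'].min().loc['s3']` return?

filter rows where reading < 277:
   reading sensor
1       60     s1
3      102     s3
6      163     s6
7      107     s1
group by sensor, min of reading:
sensor
s1     60
s3    102
s6    163
Name: reading, dtype: int64

102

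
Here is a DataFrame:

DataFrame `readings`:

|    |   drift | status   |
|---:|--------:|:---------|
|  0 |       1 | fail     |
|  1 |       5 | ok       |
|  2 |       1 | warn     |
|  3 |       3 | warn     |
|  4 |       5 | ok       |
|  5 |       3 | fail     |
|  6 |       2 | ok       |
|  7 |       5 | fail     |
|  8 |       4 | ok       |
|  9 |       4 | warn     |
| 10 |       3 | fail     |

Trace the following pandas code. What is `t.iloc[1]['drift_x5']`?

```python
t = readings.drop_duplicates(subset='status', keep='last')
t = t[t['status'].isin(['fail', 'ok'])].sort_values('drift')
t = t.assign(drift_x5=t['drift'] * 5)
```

20

drop duplicate status (keep=last):
    drift status
8       4     ok
9       4   warn
10      3   fail
filter rows where status in ['fail', 'ok']:
    drift status
8       4     ok
10      3   fail
sort by drift:
    drift status
10      3   fail
8       4     ok
add column drift_x5 = t['drift'] * 5:
    drift status  drift_x5
10      3   fail        15
8       4     ok        20
The value at position 1, column 'drift_x5' is 20.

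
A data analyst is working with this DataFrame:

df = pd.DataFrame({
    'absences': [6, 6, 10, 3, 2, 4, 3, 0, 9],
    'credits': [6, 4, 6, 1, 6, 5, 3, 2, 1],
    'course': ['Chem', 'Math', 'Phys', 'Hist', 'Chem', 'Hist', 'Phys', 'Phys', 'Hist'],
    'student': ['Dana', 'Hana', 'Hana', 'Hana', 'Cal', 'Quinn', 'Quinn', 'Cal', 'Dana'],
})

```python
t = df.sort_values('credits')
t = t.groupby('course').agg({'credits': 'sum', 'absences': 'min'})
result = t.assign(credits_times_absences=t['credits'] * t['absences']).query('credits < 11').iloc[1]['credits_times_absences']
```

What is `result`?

24

sort by credits:
   absences  credits course student
3         3        1   Hist    Hana
8         9        1   Hist    Dana
7         0        2   Phys     Cal
6         3        3   Phys   Quinn
1         6        4   Math    Hana
5         4        5   Hist   Quinn
0         6        6   Chem    Dana
2        10        6   Phys    Hana
4         2        6   Chem     Cal
group by course: sum(credits), min(absences):
        credits  absences
course                   
Chem         12         2
Hist          7         3
Math          4         6
Phys         11         0
add column credits_times_absences = t['credits'] * t['absences']:
        credits  absences  credits_times_absences
course                                           
Chem         12         2                      24
Hist          7         3                      21
Math          4         6                      24
Phys         11         0                       0
filter rows where credits < 11:
        credits  absences  credits_times_absences
course                                           
Hist          7         3                      21
Math          4         6                      24
value at position 1, column 'credits_times_absences' → 24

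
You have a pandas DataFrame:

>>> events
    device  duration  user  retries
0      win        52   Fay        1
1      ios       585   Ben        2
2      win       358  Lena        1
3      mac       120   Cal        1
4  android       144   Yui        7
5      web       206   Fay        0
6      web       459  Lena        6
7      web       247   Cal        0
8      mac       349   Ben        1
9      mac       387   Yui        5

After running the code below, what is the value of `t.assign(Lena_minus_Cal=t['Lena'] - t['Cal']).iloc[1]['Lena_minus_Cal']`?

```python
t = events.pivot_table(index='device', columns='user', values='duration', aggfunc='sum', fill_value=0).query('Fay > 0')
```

pivot: rows=device, cols=user, sum(duration):
user     Ben  Cal  Fay  Lena  Yui
device                           
android    0    0    0     0  144
ios      585    0    0     0    0
mac      349  120    0     0  387
web        0  247  206   459    0
win        0    0   52   358    0
filter rows where Fay > 0:
user    Ben  Cal  Fay  Lena  Yui
device                          
web       0  247  206   459    0
win       0    0   52   358    0
add column Lena_minus_Cal = t['Lena'] - t['Cal']:
user    Ben  Cal  Fay  Lena  Yui  Lena_minus_Cal
device                                          
web       0  247  206   459    0             212
win       0    0   52   358    0             358
value at position 1, column 'Lena_minus_Cal' → 358

358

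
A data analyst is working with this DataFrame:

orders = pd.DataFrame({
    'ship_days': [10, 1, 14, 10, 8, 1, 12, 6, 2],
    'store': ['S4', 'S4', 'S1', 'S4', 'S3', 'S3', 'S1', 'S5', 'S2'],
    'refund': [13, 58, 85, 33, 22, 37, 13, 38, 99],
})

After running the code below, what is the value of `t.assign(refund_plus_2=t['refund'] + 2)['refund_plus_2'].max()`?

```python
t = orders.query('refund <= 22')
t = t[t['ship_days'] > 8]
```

15

filter rows where refund <= 22:
   ship_days store  refund
0         10    S4      13
4          8    S3      22
6         12    S1      13
filter rows where ship_days > 8:
   ship_days store  refund
0         10    S4      13
6         12    S1      13
add column refund_plus_2 = t['refund'] + 2:
   ship_days store  refund  refund_plus_2
0         10    S4      13             15
6         12    S1      13             15
max of column 'refund_plus_2' → 15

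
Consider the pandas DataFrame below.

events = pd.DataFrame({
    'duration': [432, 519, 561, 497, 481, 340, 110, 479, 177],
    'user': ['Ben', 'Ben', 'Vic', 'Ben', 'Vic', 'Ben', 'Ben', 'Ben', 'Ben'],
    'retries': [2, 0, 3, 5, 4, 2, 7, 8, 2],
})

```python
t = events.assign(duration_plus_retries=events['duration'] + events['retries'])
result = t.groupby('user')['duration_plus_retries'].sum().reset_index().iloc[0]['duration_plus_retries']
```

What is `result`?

2580

add column duration_plus_retries = events['duration'] + events['retries']:
   duration user  retries  duration_plus_retries
0       432  Ben        2                    434
1       519  Ben        0                    519
2       561  Vic        3                    564
3       497  Ben        5                    502
4       481  Vic        4                    485
5       340  Ben        2                    342
6       110  Ben        7                    117
7       479  Ben        8                    487
8       177  Ben        2                    179
group by user, sum of duration_plus_retries:
user
Ben    2580
Vic    1049
Name: duration_plus_retries, dtype: int64
reset_index():
  user  duration_plus_retries
0  Ben                   2580
1  Vic                   1049
Taking the value at position 0, column 'duration_plus_retries' gives 2580.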